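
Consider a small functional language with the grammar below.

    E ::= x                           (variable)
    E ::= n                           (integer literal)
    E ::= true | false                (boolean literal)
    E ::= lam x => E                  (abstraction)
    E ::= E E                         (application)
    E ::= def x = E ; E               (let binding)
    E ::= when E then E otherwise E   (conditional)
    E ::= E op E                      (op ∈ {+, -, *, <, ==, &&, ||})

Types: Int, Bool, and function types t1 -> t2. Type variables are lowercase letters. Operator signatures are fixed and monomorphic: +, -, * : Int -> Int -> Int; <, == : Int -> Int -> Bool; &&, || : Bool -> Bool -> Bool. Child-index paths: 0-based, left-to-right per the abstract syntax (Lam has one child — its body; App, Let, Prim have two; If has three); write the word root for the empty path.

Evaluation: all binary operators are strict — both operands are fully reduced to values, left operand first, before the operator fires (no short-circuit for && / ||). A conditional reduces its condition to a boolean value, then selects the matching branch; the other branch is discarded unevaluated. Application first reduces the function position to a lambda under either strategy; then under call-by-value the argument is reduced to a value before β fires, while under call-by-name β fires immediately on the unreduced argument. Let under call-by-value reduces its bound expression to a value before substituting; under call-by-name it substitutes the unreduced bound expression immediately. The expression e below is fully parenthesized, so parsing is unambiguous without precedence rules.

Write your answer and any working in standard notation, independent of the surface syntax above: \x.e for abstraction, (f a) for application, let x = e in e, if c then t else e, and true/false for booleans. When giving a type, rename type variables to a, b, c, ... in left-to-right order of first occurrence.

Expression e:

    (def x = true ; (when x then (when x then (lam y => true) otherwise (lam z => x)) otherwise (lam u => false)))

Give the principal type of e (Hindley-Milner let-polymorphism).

Answer: a -> Bool

Trace:
let x : Bool
x : Bool
  unify Bool ~ Bool
x : Bool
  unify Bool ~ Bool
\y._ : a -> Bool
x : Bool
\z._ : b -> Bool
  unify a -> Bool ~ b -> Bool
  unify a ~ b
  unify Bool ~ Bool
\u._ : c -> Bool
  unify b -> Bool ~ c -> Bool
  unify b ~ c
  unify Bool ~ Bool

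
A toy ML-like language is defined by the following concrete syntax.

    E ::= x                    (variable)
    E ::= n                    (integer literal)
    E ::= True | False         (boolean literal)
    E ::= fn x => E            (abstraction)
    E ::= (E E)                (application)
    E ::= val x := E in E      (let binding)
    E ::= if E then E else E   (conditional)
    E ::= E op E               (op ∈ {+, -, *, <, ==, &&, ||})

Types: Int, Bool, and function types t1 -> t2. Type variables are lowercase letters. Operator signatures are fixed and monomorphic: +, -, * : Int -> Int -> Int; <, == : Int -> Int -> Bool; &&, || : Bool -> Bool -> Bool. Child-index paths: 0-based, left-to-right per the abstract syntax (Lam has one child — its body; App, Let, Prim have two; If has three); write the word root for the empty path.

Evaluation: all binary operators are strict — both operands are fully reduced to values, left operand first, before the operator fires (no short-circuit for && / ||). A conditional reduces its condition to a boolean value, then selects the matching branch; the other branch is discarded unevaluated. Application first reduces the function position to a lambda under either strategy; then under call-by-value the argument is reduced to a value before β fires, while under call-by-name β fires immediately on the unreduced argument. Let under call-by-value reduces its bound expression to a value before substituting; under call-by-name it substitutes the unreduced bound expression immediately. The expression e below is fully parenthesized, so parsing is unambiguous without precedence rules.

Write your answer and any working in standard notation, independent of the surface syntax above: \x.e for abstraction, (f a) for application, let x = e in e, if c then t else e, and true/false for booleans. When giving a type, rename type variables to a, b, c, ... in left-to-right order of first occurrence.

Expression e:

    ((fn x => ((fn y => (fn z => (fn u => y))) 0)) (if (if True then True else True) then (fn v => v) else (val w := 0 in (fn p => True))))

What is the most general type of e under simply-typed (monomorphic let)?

Answer: a -> b -> Int

Derivation:
y : b
\u._ : d -> b
\z._ : c -> d -> b
\y._ : b -> c -> d -> b
  unify b -> c -> d -> b ~ Int -> e
  unify b ~ Int
  unify c -> d -> Int ~ e
_ _ : c -> d -> Int
\x._ : a -> c -> d -> Int
  unify Bool ~ Bool
  unify Bool ~ Bool
  unify Bool ~ Bool
v : f
\v._ : f -> f
let w : Int
\p._ : g -> Bool
  unify f -> f ~ g -> Bool
  unify f ~ g
  unify g ~ Bool
  unify a -> c -> d -> Int ~ (Bool -> Bool) -> h
  unify a ~ Bool -> Bool
  unify c -> d -> Int ~ h
_ _ : c -> d -> Int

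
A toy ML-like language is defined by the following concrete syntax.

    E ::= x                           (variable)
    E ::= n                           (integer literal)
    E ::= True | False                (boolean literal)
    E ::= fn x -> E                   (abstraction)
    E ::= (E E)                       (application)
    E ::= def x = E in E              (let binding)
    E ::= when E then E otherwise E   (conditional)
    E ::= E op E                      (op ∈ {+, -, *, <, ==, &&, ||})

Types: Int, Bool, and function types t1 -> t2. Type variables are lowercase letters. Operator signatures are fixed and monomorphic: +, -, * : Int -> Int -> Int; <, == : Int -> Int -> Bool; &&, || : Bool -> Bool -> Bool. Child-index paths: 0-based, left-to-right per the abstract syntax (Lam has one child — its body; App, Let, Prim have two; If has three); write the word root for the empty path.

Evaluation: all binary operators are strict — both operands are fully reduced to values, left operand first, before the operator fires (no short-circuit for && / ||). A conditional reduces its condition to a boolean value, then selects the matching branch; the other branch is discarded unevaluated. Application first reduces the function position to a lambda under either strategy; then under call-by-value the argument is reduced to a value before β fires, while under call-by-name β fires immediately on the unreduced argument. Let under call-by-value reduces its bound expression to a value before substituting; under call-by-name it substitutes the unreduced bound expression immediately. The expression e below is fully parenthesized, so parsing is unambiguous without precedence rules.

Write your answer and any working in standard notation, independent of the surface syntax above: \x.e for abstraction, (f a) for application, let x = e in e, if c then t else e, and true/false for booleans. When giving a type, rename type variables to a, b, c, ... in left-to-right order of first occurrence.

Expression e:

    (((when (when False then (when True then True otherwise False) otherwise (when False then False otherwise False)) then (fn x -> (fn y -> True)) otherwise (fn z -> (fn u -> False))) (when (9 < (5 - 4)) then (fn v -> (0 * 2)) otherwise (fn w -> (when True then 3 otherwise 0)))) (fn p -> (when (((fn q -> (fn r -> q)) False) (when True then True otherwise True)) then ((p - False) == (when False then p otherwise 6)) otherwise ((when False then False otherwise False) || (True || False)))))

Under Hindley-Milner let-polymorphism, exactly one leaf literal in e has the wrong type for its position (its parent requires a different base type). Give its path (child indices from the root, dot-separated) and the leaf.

Answer: 1.0.1.0.1 : false

Trace:
  unify Bool ~ Bool
  unify Bool ~ Bool
  unify Bool ~ Bool
  unify Bool ~ Bool
  unify Bool ~ Bool
  unify Bool ~ Bool
  unify Bool ~ Bool
\y._ : b -> Bool
\x._ : a -> b -> Bool
\u._ : d -> Bool
\z._ : c -> d -> Bool
  unify a -> b -> Bool ~ c -> d -> Bool
  unify a ~ c
  unify b -> Bool ~ d -> Bool
  unify b ~ d
  unify Bool ~ Bool
  unify Int ~ Int
  unify Int ~ Int
  unify Int ~ Int
  unify Int ~ Int
  unify Bool ~ Bool
  unify Int ~ Int
  unify Int ~ Int
\v._ : e -> Int
  unify Bool ~ Bool
  unify Int ~ Int
\w._ : f -> Int
  unify e -> Int ~ f -> Int
  unify e ~ f
  unify Int ~ Int
  unify c -> d -> Bool ~ (f -> Int) -> g
  unify c ~ f -> Int
  unify d -> Bool ~ g
_ _ : d -> Bool
q : i
\r._ : j -> i
\q._ : i -> j -> i
  unify i -> j -> i ~ Bool -> k
  unify i ~ Bool
  unify j -> Bool ~ k
_ _ : j -> Bool
  unify Bool ~ Bool
  unify Bool ~ Bool
  unify j -> Bool ~ Bool -> l
  unify j ~ Bool
  unify Bool ~ l
_ _ : Bool
  unify Bool ~ Bool
p : h
  unify h ~ Int
  unify Bool ~ Int
  FAIL: mismatch Bool ~ Int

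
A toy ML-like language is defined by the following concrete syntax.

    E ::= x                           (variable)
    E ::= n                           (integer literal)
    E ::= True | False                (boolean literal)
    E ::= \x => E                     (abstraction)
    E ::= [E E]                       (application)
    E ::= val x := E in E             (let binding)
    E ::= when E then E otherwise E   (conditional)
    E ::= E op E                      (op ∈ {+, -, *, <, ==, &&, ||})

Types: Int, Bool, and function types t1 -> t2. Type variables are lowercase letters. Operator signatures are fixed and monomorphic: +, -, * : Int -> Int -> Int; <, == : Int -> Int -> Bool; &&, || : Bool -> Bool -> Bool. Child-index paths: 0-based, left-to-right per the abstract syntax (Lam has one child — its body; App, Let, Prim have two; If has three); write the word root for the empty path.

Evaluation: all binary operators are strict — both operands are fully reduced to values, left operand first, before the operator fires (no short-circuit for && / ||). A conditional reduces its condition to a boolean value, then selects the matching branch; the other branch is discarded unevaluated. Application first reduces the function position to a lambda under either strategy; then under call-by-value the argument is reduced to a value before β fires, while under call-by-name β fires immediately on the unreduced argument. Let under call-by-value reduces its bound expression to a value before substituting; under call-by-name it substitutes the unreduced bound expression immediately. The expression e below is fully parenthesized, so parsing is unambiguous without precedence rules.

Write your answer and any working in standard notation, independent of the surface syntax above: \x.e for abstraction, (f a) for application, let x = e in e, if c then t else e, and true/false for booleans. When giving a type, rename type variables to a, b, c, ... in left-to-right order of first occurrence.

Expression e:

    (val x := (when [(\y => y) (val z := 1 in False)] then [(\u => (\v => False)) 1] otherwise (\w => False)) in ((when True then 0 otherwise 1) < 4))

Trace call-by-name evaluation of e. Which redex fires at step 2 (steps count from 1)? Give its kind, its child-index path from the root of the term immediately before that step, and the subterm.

Working:
step 0: (let x = (if ((\y.y) (let z = 1 in false)) then ((\u.(\v.false)) 1) else (\w.false)) in ((if true then 0 else 1) < 4))
step 1: [let@root] ((if true then 0 else 1) < 4)
step 2: [if@0] (0 < 4)

Answer: if at 0 : (if true then 0 else 1)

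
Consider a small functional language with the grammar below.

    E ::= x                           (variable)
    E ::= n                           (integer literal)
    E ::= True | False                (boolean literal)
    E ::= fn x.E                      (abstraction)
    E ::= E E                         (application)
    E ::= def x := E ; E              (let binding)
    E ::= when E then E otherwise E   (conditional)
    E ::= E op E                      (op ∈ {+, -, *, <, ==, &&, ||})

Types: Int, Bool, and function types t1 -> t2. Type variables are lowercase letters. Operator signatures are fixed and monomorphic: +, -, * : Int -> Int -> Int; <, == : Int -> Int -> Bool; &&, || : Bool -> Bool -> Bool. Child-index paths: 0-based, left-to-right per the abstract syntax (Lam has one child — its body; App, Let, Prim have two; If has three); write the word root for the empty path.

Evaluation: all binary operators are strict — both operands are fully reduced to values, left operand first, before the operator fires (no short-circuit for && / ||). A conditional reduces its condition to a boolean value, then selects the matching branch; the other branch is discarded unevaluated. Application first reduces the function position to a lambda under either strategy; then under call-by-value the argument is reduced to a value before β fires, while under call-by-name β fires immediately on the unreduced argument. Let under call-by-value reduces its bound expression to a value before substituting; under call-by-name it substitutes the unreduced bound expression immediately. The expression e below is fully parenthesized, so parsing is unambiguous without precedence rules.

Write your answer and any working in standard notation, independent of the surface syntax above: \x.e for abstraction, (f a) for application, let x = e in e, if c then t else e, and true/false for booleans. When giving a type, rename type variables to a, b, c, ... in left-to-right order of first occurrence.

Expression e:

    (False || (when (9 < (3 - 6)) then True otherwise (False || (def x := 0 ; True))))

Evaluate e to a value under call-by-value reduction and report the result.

Trace:
step 0: (false || (if (9 < (3 - 6)) then true else (false || (let x = 0 in true))))
step 1: [delta@1.0.1] (false || (if (9 < -3) then true else (false || (let x = 0 in true))))
step 2: [delta@1.0] (false || (if false then true else (false || (let x = 0 in true))))
step 3: [if@1] (false || (false || (let x = 0 in true)))
step 4: [let@1.1] (false || (false || true))
step 5: [delta@1] (false || true)
step 6: [delta@root] true

Answer: true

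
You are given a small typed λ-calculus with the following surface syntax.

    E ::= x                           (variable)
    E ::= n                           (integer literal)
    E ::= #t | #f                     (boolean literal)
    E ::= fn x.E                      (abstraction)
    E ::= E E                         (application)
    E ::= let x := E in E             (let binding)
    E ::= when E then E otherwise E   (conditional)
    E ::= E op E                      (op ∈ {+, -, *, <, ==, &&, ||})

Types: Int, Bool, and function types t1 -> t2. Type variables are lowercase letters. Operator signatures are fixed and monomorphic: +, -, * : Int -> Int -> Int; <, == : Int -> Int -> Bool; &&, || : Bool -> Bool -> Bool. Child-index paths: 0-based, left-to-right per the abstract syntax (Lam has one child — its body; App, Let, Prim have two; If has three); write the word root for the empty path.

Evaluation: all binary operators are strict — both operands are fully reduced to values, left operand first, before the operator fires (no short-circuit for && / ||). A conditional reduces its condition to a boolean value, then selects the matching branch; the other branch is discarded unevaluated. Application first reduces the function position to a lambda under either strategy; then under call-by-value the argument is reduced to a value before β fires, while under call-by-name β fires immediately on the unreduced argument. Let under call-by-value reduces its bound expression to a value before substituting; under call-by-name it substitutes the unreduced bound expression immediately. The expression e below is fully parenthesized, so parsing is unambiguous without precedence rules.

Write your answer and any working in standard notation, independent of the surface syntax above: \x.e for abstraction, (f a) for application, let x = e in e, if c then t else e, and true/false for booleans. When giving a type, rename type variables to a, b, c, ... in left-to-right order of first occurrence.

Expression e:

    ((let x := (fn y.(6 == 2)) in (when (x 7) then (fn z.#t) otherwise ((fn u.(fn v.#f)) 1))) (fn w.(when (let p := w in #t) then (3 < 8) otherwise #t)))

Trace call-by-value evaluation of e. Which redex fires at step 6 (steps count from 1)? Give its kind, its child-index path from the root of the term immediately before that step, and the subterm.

Answer: beta at root : ((\v.false) (\w.(if (let p = w in true) then (3 < 8) else true)))

Working:
step 0: ((let x = (\y.(6 == 2)) in (if (x 7) then (\z.true) else ((\u.(\v.false)) 1))) (\w.(if (let p = w in true) then (3 < 8) else true)))
step 1: [let@0] ((if ((\y.(6 == 2)) 7) then (\z.true) else ((\u.(\v.false)) 1)) (\w.(if (let p = w in true) then (3 < 8) else true)))
step 2: [beta@0.0] ((if (6 == 2) then (\z.true) else ((\u.(\v.false)) 1)) (\w.(if (let p = w in true) then (3 < 8) else true)))
step 3: [delta@0.0] ((if false then (\z.true) else ((\u.(\v.false)) 1)) (\w.(if (let p = w in true) then (3 < 8) else true)))
step 4: [if@0] (((\u.(\v.false)) 1) (\w.(if (let p = w in true) then (3 < 8) else true)))
step 5: [beta@0] ((\v.false) (\w.(if (let p = w in true) then (3 < 8) else true)))
step 6: [beta@root] false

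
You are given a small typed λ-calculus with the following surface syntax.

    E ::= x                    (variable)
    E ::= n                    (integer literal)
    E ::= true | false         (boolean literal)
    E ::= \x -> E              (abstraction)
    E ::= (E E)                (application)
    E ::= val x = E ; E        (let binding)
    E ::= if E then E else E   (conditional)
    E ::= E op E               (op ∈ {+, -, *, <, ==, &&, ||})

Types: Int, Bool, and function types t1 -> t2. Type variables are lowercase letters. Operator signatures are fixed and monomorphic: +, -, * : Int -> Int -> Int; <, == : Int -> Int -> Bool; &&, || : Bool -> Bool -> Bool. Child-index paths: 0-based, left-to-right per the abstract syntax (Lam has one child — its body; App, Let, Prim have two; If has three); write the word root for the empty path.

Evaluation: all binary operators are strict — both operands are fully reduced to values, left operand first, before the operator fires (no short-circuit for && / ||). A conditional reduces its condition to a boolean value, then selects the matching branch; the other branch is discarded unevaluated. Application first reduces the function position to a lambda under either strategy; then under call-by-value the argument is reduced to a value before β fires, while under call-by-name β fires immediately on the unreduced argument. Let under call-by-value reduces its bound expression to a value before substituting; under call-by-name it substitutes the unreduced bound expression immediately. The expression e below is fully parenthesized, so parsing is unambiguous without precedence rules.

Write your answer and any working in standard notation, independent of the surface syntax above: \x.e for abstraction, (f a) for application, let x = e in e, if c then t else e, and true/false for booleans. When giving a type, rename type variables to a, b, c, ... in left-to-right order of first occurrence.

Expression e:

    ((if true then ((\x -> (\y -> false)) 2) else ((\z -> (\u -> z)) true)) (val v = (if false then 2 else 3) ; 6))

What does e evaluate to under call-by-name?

Working:
step 0: ((if true then ((\x.(\y.false)) 2) else ((\z.(\u.z)) true)) (let v = (if false then 2 else 3) in 6))
step 1: [if@0] (((\x.(\y.false)) 2) (let v = (if false then 2 else 3) in 6))
step 2: [beta@0] ((\y.false) (let v = (if false then 2 else 3) in 6))
step 3: [beta@root] false

Answer: false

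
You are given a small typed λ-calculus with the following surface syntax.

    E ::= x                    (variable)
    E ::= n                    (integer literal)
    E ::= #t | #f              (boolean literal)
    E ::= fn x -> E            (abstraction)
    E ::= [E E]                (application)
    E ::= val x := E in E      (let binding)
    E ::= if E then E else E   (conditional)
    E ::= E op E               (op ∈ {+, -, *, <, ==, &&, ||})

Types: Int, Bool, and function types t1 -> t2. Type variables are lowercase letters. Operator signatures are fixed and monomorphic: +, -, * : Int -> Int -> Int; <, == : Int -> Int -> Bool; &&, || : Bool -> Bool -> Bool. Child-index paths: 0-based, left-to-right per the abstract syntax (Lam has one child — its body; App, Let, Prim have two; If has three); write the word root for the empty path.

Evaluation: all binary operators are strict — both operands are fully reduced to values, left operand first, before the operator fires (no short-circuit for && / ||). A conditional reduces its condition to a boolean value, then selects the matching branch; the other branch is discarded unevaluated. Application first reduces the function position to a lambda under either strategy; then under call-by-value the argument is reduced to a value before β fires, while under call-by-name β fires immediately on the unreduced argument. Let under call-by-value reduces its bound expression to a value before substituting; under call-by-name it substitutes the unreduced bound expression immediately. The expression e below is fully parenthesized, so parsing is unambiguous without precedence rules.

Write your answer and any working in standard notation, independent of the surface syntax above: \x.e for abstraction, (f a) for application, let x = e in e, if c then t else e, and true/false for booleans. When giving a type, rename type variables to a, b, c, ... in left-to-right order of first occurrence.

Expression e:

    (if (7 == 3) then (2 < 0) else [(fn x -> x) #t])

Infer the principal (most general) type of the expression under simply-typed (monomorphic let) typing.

Answer: Bool

Trace:
  unify Int ~ Int
  unify Int ~ Int
  unify Bool ~ Bool
  unify Int ~ Int
  unify Int ~ Int
x : a
\x._ : a -> a
  unify a -> a ~ Bool -> b
  unify a ~ Bool
  unify Bool ~ b
_ _ : Bool
  unify Bool ~ Bool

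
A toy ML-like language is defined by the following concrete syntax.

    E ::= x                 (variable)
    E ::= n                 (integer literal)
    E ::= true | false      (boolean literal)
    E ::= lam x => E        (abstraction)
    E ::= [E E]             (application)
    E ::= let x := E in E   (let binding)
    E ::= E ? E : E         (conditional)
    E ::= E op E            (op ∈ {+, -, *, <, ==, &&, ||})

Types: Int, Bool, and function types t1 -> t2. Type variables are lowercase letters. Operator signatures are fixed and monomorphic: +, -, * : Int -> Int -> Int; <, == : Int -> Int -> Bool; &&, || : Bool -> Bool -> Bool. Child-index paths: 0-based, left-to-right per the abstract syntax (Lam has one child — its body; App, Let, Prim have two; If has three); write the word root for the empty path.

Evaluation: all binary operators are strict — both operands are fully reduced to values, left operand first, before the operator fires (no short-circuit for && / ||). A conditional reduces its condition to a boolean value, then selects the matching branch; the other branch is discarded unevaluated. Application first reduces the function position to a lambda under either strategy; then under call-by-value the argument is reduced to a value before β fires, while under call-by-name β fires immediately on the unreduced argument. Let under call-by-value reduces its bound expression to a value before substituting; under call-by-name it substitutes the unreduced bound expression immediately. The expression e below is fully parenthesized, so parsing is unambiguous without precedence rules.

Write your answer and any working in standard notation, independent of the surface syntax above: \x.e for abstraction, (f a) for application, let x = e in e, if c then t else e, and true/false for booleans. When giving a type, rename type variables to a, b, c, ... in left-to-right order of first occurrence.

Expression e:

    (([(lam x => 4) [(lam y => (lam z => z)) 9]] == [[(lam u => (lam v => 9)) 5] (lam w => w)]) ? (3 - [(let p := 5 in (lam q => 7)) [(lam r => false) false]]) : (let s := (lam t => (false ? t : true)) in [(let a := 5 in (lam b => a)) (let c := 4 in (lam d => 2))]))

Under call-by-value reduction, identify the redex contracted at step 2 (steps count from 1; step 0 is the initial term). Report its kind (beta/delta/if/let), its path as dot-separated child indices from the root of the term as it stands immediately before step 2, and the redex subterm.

Trace:
step 0: (if (((\x.4) ((\y.(\z.z)) 9)) == (((\u.(\v.9)) 5) (\w.w))) then (3 - ((let p = 5 in (\q.7)) ((\r.false) false))) else (let s = (\t.(if false then t else true)) in ((let a = 5 in (\b.a)) (let c = 4 in (\d.2)))))
step 1: [beta@0.0.1] (if (((\x.4) (\z.z)) == (((\u.(\v.9)) 5) (\w.w))) then (3 - ((let p = 5 in (\q.7)) ((\r.false) false))) else (let s = (\t.(if false then t else true)) in ((let a = 5 in (\b.a)) (let c = 4 in (\d.2)))))
step 2: [beta@0.0] (if (4 == (((\u.(\v.9)) 5) (\w.w))) then (3 - ((let p = 5 in (\q.7)) ((\r.false) false))) else (let s = (\t.(if false then t else true)) in ((let a = 5 in (\b.a)) (let c = 4 in (\d.2)))))

Answer: beta at 0.0 : ((\x.4) (\z.z))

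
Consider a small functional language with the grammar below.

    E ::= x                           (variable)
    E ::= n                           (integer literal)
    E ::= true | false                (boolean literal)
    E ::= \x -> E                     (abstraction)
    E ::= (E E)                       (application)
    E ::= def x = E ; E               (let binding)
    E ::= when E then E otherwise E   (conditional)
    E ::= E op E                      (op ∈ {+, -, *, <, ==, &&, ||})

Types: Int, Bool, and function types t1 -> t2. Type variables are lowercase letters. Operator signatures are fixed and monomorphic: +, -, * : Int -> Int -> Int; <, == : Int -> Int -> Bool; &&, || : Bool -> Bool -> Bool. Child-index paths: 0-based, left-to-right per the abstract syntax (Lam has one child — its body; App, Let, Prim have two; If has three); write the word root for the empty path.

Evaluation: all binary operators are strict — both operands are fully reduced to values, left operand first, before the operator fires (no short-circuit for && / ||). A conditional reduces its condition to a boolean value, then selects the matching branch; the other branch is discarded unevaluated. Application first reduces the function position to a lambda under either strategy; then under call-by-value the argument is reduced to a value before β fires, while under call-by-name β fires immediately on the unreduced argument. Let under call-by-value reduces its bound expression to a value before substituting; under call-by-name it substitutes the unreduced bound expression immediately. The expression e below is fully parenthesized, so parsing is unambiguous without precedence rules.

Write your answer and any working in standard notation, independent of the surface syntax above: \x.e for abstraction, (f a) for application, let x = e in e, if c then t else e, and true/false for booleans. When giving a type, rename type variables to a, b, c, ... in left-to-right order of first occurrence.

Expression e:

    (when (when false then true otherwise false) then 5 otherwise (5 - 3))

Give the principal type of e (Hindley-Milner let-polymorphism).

Working:
  unify Bool ~ Bool
  unify Bool ~ Bool
  unify Bool ~ Bool
  unify Int ~ Int
  unify Int ~ Int
  unify Int ~ Int

Answer: Int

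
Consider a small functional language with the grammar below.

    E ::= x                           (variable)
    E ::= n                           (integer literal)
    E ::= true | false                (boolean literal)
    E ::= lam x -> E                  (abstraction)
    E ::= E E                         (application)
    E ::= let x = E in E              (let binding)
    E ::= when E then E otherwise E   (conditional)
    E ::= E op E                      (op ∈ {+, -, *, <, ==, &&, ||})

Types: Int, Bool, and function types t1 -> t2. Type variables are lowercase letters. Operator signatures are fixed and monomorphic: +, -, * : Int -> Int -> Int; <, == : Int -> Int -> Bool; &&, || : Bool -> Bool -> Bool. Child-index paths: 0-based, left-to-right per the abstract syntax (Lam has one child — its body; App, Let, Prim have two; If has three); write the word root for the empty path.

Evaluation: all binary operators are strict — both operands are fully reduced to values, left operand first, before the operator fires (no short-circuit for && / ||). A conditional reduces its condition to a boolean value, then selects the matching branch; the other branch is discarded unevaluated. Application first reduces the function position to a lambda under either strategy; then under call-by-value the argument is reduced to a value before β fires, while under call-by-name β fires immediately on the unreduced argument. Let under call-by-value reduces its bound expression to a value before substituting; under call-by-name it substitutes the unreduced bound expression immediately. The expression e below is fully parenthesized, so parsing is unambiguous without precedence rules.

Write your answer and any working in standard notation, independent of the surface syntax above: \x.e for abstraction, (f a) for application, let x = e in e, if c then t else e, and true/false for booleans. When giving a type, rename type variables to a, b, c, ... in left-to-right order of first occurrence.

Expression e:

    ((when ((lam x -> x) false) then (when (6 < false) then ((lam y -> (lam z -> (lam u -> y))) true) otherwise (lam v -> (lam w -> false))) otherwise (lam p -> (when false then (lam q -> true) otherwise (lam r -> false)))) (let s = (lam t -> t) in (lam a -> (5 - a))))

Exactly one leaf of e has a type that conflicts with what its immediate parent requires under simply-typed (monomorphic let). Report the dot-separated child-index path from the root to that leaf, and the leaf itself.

Derivation:
x : a
\x._ : a -> a
  unify a -> a ~ Bool -> b
  unify a ~ Bool
  unify Bool ~ b
_ _ : Bool
  unify Bool ~ Bool
  unify Int ~ Int
  unify Bool ~ Int
  FAIL: mismatch Bool ~ Int

Answer: 0.1.0.1 : false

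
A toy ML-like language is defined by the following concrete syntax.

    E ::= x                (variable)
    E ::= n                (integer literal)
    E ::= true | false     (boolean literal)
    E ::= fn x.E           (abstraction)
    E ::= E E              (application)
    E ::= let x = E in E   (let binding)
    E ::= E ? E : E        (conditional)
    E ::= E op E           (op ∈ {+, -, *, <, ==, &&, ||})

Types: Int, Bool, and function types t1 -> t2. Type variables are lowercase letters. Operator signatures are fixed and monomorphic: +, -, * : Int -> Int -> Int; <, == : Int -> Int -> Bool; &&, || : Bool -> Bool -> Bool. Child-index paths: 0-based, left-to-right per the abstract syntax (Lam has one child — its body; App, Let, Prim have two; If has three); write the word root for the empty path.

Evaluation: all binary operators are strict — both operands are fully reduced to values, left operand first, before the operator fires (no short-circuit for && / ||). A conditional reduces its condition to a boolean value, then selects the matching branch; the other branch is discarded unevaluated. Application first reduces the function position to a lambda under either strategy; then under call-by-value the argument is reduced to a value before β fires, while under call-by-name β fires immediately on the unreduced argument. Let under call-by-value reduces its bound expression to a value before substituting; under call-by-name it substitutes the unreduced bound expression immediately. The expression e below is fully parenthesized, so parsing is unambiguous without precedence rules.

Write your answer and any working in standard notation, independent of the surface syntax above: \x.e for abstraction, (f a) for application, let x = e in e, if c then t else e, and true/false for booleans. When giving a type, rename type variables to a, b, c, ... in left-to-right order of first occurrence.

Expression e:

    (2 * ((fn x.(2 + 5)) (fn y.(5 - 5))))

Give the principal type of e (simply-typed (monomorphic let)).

Answer: Int

Working:
  unify Int ~ Int
  unify Int ~ Int
  unify Int ~ Int
\x._ : a -> Int
  unify Int ~ Int
  unify Int ~ Int
\y._ : b -> Int
  unify a -> Int ~ (b -> Int) -> c
  unify a ~ b -> Int
  unify Int ~ c
_ _ : Int
  unify Int ~ Int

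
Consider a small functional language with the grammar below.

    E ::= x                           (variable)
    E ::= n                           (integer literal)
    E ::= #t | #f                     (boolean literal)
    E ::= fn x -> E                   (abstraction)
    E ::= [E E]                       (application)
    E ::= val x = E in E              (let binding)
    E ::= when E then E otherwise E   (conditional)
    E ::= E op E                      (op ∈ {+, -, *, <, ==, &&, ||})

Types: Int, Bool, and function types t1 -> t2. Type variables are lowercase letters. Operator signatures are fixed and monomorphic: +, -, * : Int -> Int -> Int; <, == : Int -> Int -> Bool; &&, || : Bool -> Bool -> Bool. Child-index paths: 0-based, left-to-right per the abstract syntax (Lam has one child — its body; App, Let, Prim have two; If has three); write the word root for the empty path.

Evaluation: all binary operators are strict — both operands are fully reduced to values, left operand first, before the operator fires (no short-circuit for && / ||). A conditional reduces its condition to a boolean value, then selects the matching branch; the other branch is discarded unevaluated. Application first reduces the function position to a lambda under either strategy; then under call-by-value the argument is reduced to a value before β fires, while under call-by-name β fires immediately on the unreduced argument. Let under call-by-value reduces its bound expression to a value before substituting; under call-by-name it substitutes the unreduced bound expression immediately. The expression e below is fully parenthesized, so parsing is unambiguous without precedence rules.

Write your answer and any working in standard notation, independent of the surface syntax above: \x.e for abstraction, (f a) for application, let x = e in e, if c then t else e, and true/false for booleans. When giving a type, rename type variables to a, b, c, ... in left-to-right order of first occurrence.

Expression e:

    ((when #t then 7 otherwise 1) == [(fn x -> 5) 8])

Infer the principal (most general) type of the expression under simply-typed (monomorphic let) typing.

Working:
  unify Bool ~ Bool
  unify Int ~ Int
  unify Int ~ Int
\x._ : a -> Int
  unify a -> Int ~ Int -> b
  unify a ~ Int
  unify Int ~ b
_ _ : Int
  unify Int ~ Int

Answer: Bool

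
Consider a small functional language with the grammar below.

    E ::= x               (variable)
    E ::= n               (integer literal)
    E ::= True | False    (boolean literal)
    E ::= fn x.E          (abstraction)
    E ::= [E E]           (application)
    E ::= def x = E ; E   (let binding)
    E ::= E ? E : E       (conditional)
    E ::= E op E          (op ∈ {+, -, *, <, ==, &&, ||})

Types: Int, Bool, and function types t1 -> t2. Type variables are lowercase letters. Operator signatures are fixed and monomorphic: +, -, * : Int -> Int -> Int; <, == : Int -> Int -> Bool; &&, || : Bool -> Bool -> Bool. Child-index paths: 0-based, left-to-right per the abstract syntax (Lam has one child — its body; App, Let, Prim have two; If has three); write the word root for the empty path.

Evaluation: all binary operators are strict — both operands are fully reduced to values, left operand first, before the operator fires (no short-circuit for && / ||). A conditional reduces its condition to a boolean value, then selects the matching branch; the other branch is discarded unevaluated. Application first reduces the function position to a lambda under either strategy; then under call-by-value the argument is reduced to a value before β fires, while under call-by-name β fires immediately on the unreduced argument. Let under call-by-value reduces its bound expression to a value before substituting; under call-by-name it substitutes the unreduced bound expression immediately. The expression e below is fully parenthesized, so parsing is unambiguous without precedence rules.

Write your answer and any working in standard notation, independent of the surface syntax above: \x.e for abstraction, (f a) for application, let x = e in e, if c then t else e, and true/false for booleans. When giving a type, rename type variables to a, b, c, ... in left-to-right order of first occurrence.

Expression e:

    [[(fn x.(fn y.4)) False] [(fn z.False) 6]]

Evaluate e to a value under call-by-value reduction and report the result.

Working:
step 0: (((\x.(\y.4)) false) ((\z.false) 6))
step 1: [beta@0] ((\y.4) ((\z.false) 6))
step 2: [beta@1] ((\y.4) false)
step 3: [beta@root] 4

Answer: 4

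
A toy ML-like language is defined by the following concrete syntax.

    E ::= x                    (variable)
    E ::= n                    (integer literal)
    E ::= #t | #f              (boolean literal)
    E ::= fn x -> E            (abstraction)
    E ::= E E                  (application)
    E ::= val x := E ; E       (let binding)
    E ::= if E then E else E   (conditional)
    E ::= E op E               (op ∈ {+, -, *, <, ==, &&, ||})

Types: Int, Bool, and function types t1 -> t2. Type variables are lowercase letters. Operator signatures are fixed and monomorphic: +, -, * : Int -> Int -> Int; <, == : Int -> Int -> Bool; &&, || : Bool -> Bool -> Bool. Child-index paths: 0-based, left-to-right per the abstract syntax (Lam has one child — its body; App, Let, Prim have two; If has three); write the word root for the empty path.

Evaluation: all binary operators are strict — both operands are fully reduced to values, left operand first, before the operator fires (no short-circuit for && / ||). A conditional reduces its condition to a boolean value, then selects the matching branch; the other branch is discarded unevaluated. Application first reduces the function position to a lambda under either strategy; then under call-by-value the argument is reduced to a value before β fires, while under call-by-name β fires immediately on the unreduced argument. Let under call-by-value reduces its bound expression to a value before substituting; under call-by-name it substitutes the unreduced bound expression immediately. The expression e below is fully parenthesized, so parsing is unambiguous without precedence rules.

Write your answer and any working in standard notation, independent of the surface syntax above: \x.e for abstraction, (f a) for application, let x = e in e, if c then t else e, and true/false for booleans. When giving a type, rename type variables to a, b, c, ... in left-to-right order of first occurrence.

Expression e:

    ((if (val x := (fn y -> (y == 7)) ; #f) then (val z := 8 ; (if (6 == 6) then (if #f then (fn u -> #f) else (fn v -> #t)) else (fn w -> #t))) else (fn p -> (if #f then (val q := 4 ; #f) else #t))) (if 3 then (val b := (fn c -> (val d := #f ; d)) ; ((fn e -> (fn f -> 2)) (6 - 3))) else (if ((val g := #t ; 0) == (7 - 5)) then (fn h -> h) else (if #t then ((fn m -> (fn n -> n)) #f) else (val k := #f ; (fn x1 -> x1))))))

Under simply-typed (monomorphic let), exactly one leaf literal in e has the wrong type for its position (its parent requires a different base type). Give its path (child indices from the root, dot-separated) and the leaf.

Answer: 1.0 : 3

Working:
y : a
  unify a ~ Int
  unify Int ~ Int
\y._ : Int -> Bool
let x : Int -> Bool
  unify Bool ~ Bool
let z : Int
  unify Int ~ Int
  unify Int ~ Int
  unify Bool ~ Bool
  unify Bool ~ Bool
\u._ : b -> Bool
\v._ : c -> Bool
  unify b -> Bool ~ c -> Bool
  unify b ~ c
  unify Bool ~ Bool
\w._ : d -> Bool
  unify c -> Bool ~ d -> Bool
  unify c ~ d
  unify Bool ~ Bool
  unify Bool ~ Bool
let q : Int
  unify Bool ~ Bool
\p._ : e -> Bool
  unify d -> Bool ~ e -> Bool
  unify d ~ e
  unify Bool ~ Bool
  unify Int ~ Bool
  FAIL: mismatch Int ~ Bool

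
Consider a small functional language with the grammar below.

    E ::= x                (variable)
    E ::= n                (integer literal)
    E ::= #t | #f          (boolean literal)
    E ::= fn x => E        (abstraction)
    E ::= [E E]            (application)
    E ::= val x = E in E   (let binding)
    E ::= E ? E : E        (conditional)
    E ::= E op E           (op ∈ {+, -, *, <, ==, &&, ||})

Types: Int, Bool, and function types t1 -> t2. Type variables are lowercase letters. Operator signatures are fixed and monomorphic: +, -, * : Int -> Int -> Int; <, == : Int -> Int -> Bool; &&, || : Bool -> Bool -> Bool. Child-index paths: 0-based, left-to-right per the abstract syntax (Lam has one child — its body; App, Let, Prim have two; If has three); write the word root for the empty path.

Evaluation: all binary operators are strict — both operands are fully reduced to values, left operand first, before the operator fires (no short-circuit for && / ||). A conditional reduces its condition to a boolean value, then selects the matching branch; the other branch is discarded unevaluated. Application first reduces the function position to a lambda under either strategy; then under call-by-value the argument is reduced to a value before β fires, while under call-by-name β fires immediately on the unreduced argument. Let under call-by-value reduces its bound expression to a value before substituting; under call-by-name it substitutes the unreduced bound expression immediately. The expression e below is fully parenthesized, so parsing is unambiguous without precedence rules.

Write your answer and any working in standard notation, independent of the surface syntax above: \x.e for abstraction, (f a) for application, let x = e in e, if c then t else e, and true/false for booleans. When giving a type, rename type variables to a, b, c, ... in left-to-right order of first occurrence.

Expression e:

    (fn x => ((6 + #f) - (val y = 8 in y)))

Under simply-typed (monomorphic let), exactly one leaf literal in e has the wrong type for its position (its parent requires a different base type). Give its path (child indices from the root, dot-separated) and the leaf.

Answer: 0.0.1 : false

Derivation:
  unify Int ~ Int
  unify Bool ~ Int
  FAIL: mismatch Bool ~ Int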